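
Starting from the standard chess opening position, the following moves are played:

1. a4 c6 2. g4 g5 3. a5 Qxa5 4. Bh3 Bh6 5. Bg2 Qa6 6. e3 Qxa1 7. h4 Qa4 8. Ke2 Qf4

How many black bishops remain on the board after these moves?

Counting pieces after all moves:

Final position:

  a b c d e f g h
  ─────────────────
8│♜ ♞ ♝ · ♚ · ♞ ♜│8
7│♟ ♟ · ♟ ♟ ♟ · ♟│7
6│· · ♟ · · · · ♝│6
5│· · · · · · ♟ ·│5
4│· · · · · ♛ ♙ ♙│4
3│· · · · ♙ · · ·│3
2│· ♙ ♙ ♙ ♔ ♙ ♗ ·│2
1│· ♘ ♗ ♕ · · ♘ ♖│1
  ─────────────────
  a b c d e f g h


2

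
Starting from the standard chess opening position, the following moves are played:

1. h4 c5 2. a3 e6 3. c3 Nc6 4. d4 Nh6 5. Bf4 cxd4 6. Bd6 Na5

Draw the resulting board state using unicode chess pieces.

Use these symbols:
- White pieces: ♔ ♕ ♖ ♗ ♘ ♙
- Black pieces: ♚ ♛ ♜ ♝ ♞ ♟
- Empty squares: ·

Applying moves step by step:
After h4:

♜ ♞ ♝ ♛ ♚ ♝ ♞ ♜
♟ ♟ ♟ ♟ ♟ ♟ ♟ ♟
· · · · · · · ·
· · · · · · · ·
· · · · · · · ♙
· · · · · · · ·
♙ ♙ ♙ ♙ ♙ ♙ ♙ ·
♖ ♘ ♗ ♕ ♔ ♗ ♘ ♖


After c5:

♜ ♞ ♝ ♛ ♚ ♝ ♞ ♜
♟ ♟ · ♟ ♟ ♟ ♟ ♟
· · · · · · · ·
· · ♟ · · · · ·
· · · · · · · ♙
· · · · · · · ·
♙ ♙ ♙ ♙ ♙ ♙ ♙ ·
♖ ♘ ♗ ♕ ♔ ♗ ♘ ♖


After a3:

♜ ♞ ♝ ♛ ♚ ♝ ♞ ♜
♟ ♟ · ♟ ♟ ♟ ♟ ♟
· · · · · · · ·
· · ♟ · · · · ·
· · · · · · · ♙
♙ · · · · · · ·
· ♙ ♙ ♙ ♙ ♙ ♙ ·
♖ ♘ ♗ ♕ ♔ ♗ ♘ ♖


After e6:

♜ ♞ ♝ ♛ ♚ ♝ ♞ ♜
♟ ♟ · ♟ · ♟ ♟ ♟
· · · · ♟ · · ·
· · ♟ · · · · ·
· · · · · · · ♙
♙ · · · · · · ·
· ♙ ♙ ♙ ♙ ♙ ♙ ·
♖ ♘ ♗ ♕ ♔ ♗ ♘ ♖


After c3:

♜ ♞ ♝ ♛ ♚ ♝ ♞ ♜
♟ ♟ · ♟ · ♟ ♟ ♟
· · · · ♟ · · ·
· · ♟ · · · · ·
· · · · · · · ♙
♙ · ♙ · · · · ·
· ♙ · ♙ ♙ ♙ ♙ ·
♖ ♘ ♗ ♕ ♔ ♗ ♘ ♖


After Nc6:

♜ · ♝ ♛ ♚ ♝ ♞ ♜
♟ ♟ · ♟ · ♟ ♟ ♟
· · ♞ · ♟ · · ·
· · ♟ · · · · ·
· · · · · · · ♙
♙ · ♙ · · · · ·
· ♙ · ♙ ♙ ♙ ♙ ·
♖ ♘ ♗ ♕ ♔ ♗ ♘ ♖


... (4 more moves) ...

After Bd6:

♜ · ♝ ♛ ♚ ♝ · ♜
♟ ♟ · ♟ · ♟ ♟ ♟
· · ♞ ♗ ♟ · · ♞
· · · · · · · ·
· · · ♟ · · · ♙
♙ · ♙ · · · · ·
· ♙ · · ♙ ♙ ♙ ·
♖ ♘ · ♕ ♔ ♗ ♘ ♖


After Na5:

♜ · ♝ ♛ ♚ ♝ · ♜
♟ ♟ · ♟ · ♟ ♟ ♟
· · · ♗ ♟ · · ♞
♞ · · · · · · ·
· · · ♟ · · · ♙
♙ · ♙ · · · · ·
· ♙ · · ♙ ♙ ♙ ·
♖ ♘ · ♕ ♔ ♗ ♘ ♖



  a b c d e f g h
  ─────────────────
8│♜ · ♝ ♛ ♚ ♝ · ♜│8
7│♟ ♟ · ♟ · ♟ ♟ ♟│7
6│· · · ♗ ♟ · · ♞│6
5│♞ · · · · · · ·│5
4│· · · ♟ · · · ♙│4
3│♙ · ♙ · · · · ·│3
2│· ♙ · · ♙ ♙ ♙ ·│2
1│♖ ♘ · ♕ ♔ ♗ ♘ ♖│1
  ─────────────────
  a b c d e f g h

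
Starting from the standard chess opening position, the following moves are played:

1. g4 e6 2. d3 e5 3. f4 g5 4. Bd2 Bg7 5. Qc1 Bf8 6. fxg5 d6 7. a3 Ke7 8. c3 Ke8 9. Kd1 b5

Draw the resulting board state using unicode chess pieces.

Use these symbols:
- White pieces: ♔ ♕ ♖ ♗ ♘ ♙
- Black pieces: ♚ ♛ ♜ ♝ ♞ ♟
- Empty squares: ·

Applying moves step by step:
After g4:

♜ ♞ ♝ ♛ ♚ ♝ ♞ ♜
♟ ♟ ♟ ♟ ♟ ♟ ♟ ♟
· · · · · · · ·
· · · · · · · ·
· · · · · · ♙ ·
· · · · · · · ·
♙ ♙ ♙ ♙ ♙ ♙ · ♙
♖ ♘ ♗ ♕ ♔ ♗ ♘ ♖


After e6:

♜ ♞ ♝ ♛ ♚ ♝ ♞ ♜
♟ ♟ ♟ ♟ · ♟ ♟ ♟
· · · · ♟ · · ·
· · · · · · · ·
· · · · · · ♙ ·
· · · · · · · ·
♙ ♙ ♙ ♙ ♙ ♙ · ♙
♖ ♘ ♗ ♕ ♔ ♗ ♘ ♖


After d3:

♜ ♞ ♝ ♛ ♚ ♝ ♞ ♜
♟ ♟ ♟ ♟ · ♟ ♟ ♟
· · · · ♟ · · ·
· · · · · · · ·
· · · · · · ♙ ·
· · · ♙ · · · ·
♙ ♙ ♙ · ♙ ♙ · ♙
♖ ♘ ♗ ♕ ♔ ♗ ♘ ♖


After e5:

♜ ♞ ♝ ♛ ♚ ♝ ♞ ♜
♟ ♟ ♟ ♟ · ♟ ♟ ♟
· · · · · · · ·
· · · · ♟ · · ·
· · · · · · ♙ ·
· · · ♙ · · · ·
♙ ♙ ♙ · ♙ ♙ · ♙
♖ ♘ ♗ ♕ ♔ ♗ ♘ ♖


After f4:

♜ ♞ ♝ ♛ ♚ ♝ ♞ ♜
♟ ♟ ♟ ♟ · ♟ ♟ ♟
· · · · · · · ·
· · · · ♟ · · ·
· · · · · ♙ ♙ ·
· · · ♙ · · · ·
♙ ♙ ♙ · ♙ · · ♙
♖ ♘ ♗ ♕ ♔ ♗ ♘ ♖


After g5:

♜ ♞ ♝ ♛ ♚ ♝ ♞ ♜
♟ ♟ ♟ ♟ · ♟ · ♟
· · · · · · · ·
· · · · ♟ · ♟ ·
· · · · · ♙ ♙ ·
· · · ♙ · · · ·
♙ ♙ ♙ · ♙ · · ♙
♖ ♘ ♗ ♕ ♔ ♗ ♘ ♖


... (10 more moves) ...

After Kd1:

♜ ♞ ♝ ♛ ♚ ♝ ♞ ♜
♟ ♟ ♟ · · ♟ · ♟
· · · ♟ · · · ·
· · · · ♟ · ♙ ·
· · · · · · ♙ ·
♙ · ♙ ♙ · · · ·
· ♙ · ♗ ♙ · · ♙
♖ ♘ ♕ ♔ · ♗ ♘ ♖


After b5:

♜ ♞ ♝ ♛ ♚ ♝ ♞ ♜
♟ · ♟ · · ♟ · ♟
· · · ♟ · · · ·
· ♟ · · ♟ · ♙ ·
· · · · · · ♙ ·
♙ · ♙ ♙ · · · ·
· ♙ · ♗ ♙ · · ♙
♖ ♘ ♕ ♔ · ♗ ♘ ♖



  a b c d e f g h
  ─────────────────
8│♜ ♞ ♝ ♛ ♚ ♝ ♞ ♜│8
7│♟ · ♟ · · ♟ · ♟│7
6│· · · ♟ · · · ·│6
5│· ♟ · · ♟ · ♙ ·│5
4│· · · · · · ♙ ·│4
3│♙ · ♙ ♙ · · · ·│3
2│· ♙ · ♗ ♙ · · ♙│2
1│♖ ♘ ♕ ♔ · ♗ ♘ ♖│1
  ─────────────────
  a b c d e f g h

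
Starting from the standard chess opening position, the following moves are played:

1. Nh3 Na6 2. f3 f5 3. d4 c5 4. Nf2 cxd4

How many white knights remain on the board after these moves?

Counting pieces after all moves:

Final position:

  a b c d e f g h
  ─────────────────
8│♜ · ♝ ♛ ♚ ♝ ♞ ♜│8
7│♟ ♟ · ♟ ♟ · ♟ ♟│7
6│♞ · · · · · · ·│6
5│· · · · · ♟ · ·│5
4│· · · ♟ · · · ·│4
3│· · · · · ♙ · ·│3
2│♙ ♙ ♙ · ♙ ♘ ♙ ♙│2
1│♖ ♘ ♗ ♕ ♔ ♗ · ♖│1
  ─────────────────
  a b c d e f g h


2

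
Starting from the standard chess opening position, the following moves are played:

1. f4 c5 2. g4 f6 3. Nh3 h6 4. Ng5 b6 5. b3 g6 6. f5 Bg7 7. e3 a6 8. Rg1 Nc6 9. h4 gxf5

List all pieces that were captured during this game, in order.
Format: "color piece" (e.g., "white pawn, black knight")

Tracking captures:
  gxf5: captured white pawn

white pawn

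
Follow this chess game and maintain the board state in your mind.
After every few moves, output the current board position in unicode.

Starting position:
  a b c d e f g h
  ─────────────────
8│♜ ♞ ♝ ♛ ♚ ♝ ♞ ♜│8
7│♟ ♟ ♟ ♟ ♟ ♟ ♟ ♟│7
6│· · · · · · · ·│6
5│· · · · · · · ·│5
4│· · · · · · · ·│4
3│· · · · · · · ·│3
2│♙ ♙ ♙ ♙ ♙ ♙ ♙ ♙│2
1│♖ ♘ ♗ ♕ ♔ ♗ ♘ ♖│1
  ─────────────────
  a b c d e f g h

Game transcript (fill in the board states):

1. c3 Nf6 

  a b c d e f g h
  ─────────────────
8│♜ ♞ ♝ ♛ ♚ ♝ · ♜│8
7│♟ ♟ ♟ ♟ ♟ ♟ ♟ ♟│7
6│· · · · · ♞ · ·│6
5│· · · · · · · ·│5
4│· · · · · · · ·│4
3│· · ♙ · · · · ·│3
2│♙ ♙ · ♙ ♙ ♙ ♙ ♙│2
1│♖ ♘ ♗ ♕ ♔ ♗ ♘ ♖│1
  ─────────────────
  a b c d e f g h

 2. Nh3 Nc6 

  a b c d e f g h
  ─────────────────
8│♜ · ♝ ♛ ♚ ♝ · ♜│8
7│♟ ♟ ♟ ♟ ♟ ♟ ♟ ♟│7
6│· · ♞ · · ♞ · ·│6
5│· · · · · · · ·│5
4│· · · · · · · ·│4
3│· · ♙ · · · · ♘│3
2│♙ ♙ · ♙ ♙ ♙ ♙ ♙│2
1│♖ ♘ ♗ ♕ ♔ ♗ · ♖│1
  ─────────────────
  a b c d e f g h

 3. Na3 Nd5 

  a b c d e f g h
  ─────────────────
8│♜ · ♝ ♛ ♚ ♝ · ♜│8
7│♟ ♟ ♟ ♟ ♟ ♟ ♟ ♟│7
6│· · ♞ · · · · ·│6
5│· · · ♞ · · · ·│5
4│· · · · · · · ·│4
3│♘ · ♙ · · · · ♘│3
2│♙ ♙ · ♙ ♙ ♙ ♙ ♙│2
1│♖ · ♗ ♕ ♔ ♗ · ♖│1
  ─────────────────
  a b c d e f g h



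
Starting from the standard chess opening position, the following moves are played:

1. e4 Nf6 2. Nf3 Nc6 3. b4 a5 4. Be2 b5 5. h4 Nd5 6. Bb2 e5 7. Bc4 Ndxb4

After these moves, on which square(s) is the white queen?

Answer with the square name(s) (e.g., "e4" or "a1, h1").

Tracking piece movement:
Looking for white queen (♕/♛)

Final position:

  a b c d e f g h
  ─────────────────
8│♜ · ♝ ♛ ♚ ♝ · ♜│8
7│· · ♟ ♟ · ♟ ♟ ♟│7
6│· · ♞ · · · · ·│6
5│♟ ♟ · · ♟ · · ·│5
4│· ♞ ♗ · ♙ · · ♙│4
3│· · · · · ♘ · ·│3
2│♙ ♗ ♙ ♙ · ♙ ♙ ·│2
1│♖ ♘ · ♕ ♔ · · ♖│1
  ─────────────────
  a b c d e f g h


d1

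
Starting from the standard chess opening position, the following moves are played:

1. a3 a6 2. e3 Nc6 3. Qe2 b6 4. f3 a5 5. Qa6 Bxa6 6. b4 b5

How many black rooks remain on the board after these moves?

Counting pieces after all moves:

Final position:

  a b c d e f g h
  ─────────────────
8│♜ · · ♛ ♚ ♝ ♞ ♜│8
7│· · ♟ ♟ ♟ ♟ ♟ ♟│7
6│♝ · ♞ · · · · ·│6
5│♟ ♟ · · · · · ·│5
4│· ♙ · · · · · ·│4
3│♙ · · · ♙ ♙ · ·│3
2│· · ♙ ♙ · · ♙ ♙│2
1│♖ ♘ ♗ · ♔ ♗ ♘ ♖│1
  ─────────────────
  a b c d e f g h


2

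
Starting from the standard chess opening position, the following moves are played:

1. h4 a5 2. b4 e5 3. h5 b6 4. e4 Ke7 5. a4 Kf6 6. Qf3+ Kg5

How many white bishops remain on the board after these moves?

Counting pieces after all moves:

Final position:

  a b c d e f g h
  ─────────────────
8│♜ ♞ ♝ ♛ · ♝ ♞ ♜│8
7│· · ♟ ♟ · ♟ ♟ ♟│7
6│· ♟ · · · · · ·│6
5│♟ · · · ♟ · ♚ ♙│5
4│♙ ♙ · · ♙ · · ·│4
3│· · · · · ♕ · ·│3
2│· · ♙ ♙ · ♙ ♙ ·│2
1│♖ ♘ ♗ · ♔ ♗ ♘ ♖│1
  ─────────────────
  a b c d e f g h


2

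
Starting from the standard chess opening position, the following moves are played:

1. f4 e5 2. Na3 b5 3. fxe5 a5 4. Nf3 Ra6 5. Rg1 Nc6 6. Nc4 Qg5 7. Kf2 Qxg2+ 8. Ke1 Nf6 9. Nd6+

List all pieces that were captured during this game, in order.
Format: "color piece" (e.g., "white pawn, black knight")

Tracking captures:
  fxe5: captured black pawn
  Qxg2+: captured white pawn

black pawn, white pawn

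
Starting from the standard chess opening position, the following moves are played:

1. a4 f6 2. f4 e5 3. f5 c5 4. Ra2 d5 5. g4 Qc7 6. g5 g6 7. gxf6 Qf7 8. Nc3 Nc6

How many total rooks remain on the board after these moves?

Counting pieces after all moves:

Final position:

  a b c d e f g h
  ─────────────────
8│♜ · ♝ · ♚ ♝ ♞ ♜│8
7│♟ ♟ · · · ♛ · ♟│7
6│· · ♞ · · ♙ ♟ ·│6
5│· · ♟ ♟ ♟ ♙ · ·│5
4│♙ · · · · · · ·│4
3│· · ♘ · · · · ·│3
2│♖ ♙ ♙ ♙ ♙ · · ♙│2
1│· · ♗ ♕ ♔ ♗ ♘ ♖│1
  ─────────────────
  a b c d e f g h


4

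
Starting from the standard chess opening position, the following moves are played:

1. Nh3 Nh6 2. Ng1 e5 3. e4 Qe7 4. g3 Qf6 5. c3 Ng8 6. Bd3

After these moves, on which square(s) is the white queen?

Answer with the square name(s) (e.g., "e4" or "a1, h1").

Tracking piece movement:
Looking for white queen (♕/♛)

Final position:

  a b c d e f g h
  ─────────────────
8│♜ ♞ ♝ · ♚ ♝ ♞ ♜│8
7│♟ ♟ ♟ ♟ · ♟ ♟ ♟│7
6│· · · · · ♛ · ·│6
5│· · · · ♟ · · ·│5
4│· · · · ♙ · · ·│4
3│· · ♙ ♗ · · ♙ ·│3
2│♙ ♙ · ♙ · ♙ · ♙│2
1│♖ ♘ ♗ ♕ ♔ · ♘ ♖│1
  ─────────────────
  a b c d e f g h


d1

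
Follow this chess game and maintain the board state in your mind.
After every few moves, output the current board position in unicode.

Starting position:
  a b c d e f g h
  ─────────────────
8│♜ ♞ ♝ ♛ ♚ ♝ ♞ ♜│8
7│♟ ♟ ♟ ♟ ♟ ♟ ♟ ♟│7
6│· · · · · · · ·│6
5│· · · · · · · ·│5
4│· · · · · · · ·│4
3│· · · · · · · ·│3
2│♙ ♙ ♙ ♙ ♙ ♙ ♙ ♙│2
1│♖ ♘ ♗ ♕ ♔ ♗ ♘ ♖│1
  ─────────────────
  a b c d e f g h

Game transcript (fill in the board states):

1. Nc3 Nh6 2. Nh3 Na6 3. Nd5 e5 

  a b c d e f g h
  ─────────────────
8│♜ · ♝ ♛ ♚ ♝ · ♜│8
7│♟ ♟ ♟ ♟ · ♟ ♟ ♟│7
6│♞ · · · · · · ♞│6
5│· · · ♘ ♟ · · ·│5
4│· · · · · · · ·│4
3│· · · · · · · ♘│3
2│♙ ♙ ♙ ♙ ♙ ♙ ♙ ♙│2
1│♖ · ♗ ♕ ♔ ♗ · ♖│1
  ─────────────────
  a b c d e f g h

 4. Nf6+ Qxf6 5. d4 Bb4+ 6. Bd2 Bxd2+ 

  a b c d e f g h
  ─────────────────
8│♜ · ♝ · ♚ · · ♜│8
7│♟ ♟ ♟ ♟ · ♟ ♟ ♟│7
6│♞ · · · · ♛ · ♞│6
5│· · · · ♟ · · ·│5
4│· · · ♙ · · · ·│4
3│· · · · · · · ♘│3
2│♙ ♙ ♙ ♝ ♙ ♙ ♙ ♙│2
1│♖ · · ♕ ♔ ♗ · ♖│1
  ─────────────────
  a b c d e f g h

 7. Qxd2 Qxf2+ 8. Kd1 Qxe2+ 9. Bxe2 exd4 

  a b c d e f g h
  ─────────────────
8│♜ · ♝ · ♚ · · ♜│8
7│♟ ♟ ♟ ♟ · ♟ ♟ ♟│7
6│♞ · · · · · · ♞│6
5│· · · · · · · ·│5
4│· · · ♟ · · · ·│4
3│· · · · · · · ♘│3
2│♙ ♙ ♙ ♕ ♗ · ♙ ♙│2
1│♖ · · ♔ · · · ♖│1
  ─────────────────
  a b c d e f g h

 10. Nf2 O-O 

  a b c d e f g h
  ─────────────────
8│♜ · ♝ · · ♜ ♚ ·│8
7│♟ ♟ ♟ ♟ · ♟ ♟ ♟│7
6│♞ · · · · · · ♞│6
5│· · · · · · · ·│5
4│· · · ♟ · · · ·│4
3│· · · · · · · ·│3
2│♙ ♙ ♙ ♕ ♗ ♘ ♙ ♙│2
1│♖ · · ♔ · · · ♖│1
  ─────────────────
  a b c d e f g h


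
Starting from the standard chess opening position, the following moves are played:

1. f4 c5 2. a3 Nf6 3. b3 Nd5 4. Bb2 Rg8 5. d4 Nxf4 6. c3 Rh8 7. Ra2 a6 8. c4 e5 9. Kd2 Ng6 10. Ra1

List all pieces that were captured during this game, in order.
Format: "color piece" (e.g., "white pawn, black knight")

Tracking captures:
  Nxf4: captured white pawn

white pawn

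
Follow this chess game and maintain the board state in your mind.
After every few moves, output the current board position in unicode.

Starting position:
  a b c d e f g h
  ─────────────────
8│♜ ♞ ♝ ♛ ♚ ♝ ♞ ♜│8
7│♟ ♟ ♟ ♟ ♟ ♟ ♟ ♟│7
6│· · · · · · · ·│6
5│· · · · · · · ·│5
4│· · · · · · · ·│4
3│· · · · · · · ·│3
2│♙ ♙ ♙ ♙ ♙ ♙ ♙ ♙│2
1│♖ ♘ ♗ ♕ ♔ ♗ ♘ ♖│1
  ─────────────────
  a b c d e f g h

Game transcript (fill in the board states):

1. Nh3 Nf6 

  a b c d e f g h
  ─────────────────
8│♜ ♞ ♝ ♛ ♚ ♝ · ♜│8
7│♟ ♟ ♟ ♟ ♟ ♟ ♟ ♟│7
6│· · · · · ♞ · ·│6
5│· · · · · · · ·│5
4│· · · · · · · ·│4
3│· · · · · · · ♘│3
2│♙ ♙ ♙ ♙ ♙ ♙ ♙ ♙│2
1│♖ ♘ ♗ ♕ ♔ ♗ · ♖│1
  ─────────────────
  a b c d e f g h

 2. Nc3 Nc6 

  a b c d e f g h
  ─────────────────
8│♜ · ♝ ♛ ♚ ♝ · ♜│8
7│♟ ♟ ♟ ♟ ♟ ♟ ♟ ♟│7
6│· · ♞ · · ♞ · ·│6
5│· · · · · · · ·│5
4│· · · · · · · ·│4
3│· · ♘ · · · · ♘│3
2│♙ ♙ ♙ ♙ ♙ ♙ ♙ ♙│2
1│♖ · ♗ ♕ ♔ ♗ · ♖│1
  ─────────────────
  a b c d e f g h

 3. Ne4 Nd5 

  a b c d e f g h
  ─────────────────
8│♜ · ♝ ♛ ♚ ♝ · ♜│8
7│♟ ♟ ♟ ♟ ♟ ♟ ♟ ♟│7
6│· · ♞ · · · · ·│6
5│· · · ♞ · · · ·│5
4│· · · · ♘ · · ·│4
3│· · · · · · · ♘│3
2│♙ ♙ ♙ ♙ ♙ ♙ ♙ ♙│2
1│♖ · ♗ ♕ ♔ ♗ · ♖│1
  ─────────────────
  a b c d e f g h

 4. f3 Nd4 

  a b c d e f g h
  ─────────────────
8│♜ · ♝ ♛ ♚ ♝ · ♜│8
7│♟ ♟ ♟ ♟ ♟ ♟ ♟ ♟│7
6│· · · · · · · ·│6
5│· · · ♞ · · · ·│5
4│· · · ♞ ♘ · · ·│4
3│· · · · · ♙ · ♘│3
2│♙ ♙ ♙ ♙ ♙ · ♙ ♙│2
1│♖ · ♗ ♕ ♔ ♗ · ♖│1
  ─────────────────
  a b c d e f g h



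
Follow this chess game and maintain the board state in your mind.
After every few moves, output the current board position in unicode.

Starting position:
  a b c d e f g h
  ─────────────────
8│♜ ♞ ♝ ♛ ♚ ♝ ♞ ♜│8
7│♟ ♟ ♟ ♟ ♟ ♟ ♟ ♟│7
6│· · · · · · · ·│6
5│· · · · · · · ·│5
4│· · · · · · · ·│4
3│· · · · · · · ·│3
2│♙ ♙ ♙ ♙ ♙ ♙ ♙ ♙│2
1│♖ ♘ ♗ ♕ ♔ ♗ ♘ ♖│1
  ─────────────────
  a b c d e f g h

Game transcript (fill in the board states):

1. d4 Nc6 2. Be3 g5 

  a b c d e f g h
  ─────────────────
8│♜ · ♝ ♛ ♚ ♝ ♞ ♜│8
7│♟ ♟ ♟ ♟ ♟ ♟ · ♟│7
6│· · ♞ · · · · ·│6
5│· · · · · · ♟ ·│5
4│· · · ♙ · · · ·│4
3│· · · · ♗ · · ·│3
2│♙ ♙ ♙ · ♙ ♙ ♙ ♙│2
1│♖ ♘ · ♕ ♔ ♗ ♘ ♖│1
  ─────────────────
  a b c d e f g h

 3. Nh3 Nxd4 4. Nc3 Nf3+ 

  a b c d e f g h
  ─────────────────
8│♜ · ♝ ♛ ♚ ♝ ♞ ♜│8
7│♟ ♟ ♟ ♟ ♟ ♟ · ♟│7
6│· · · · · · · ·│6
5│· · · · · · ♟ ·│5
4│· · · · · · · ·│4
3│· · ♘ · ♗ ♞ · ♘│3
2│♙ ♙ ♙ · ♙ ♙ ♙ ♙│2
1│♖ · · ♕ ♔ ♗ · ♖│1
  ─────────────────
  a b c d e f g h

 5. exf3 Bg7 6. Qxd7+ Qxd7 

  a b c d e f g h
  ─────────────────
8│♜ · ♝ · ♚ · ♞ ♜│8
7│♟ ♟ ♟ ♛ ♟ ♟ ♝ ♟│7
6│· · · · · · · ·│6
5│· · · · · · ♟ ·│5
4│· · · · · · · ·│4
3│· · ♘ · ♗ ♙ · ♘│3
2│♙ ♙ ♙ · · ♙ ♙ ♙│2
1│♖ · · · ♔ ♗ · ♖│1
  ─────────────────
  a b c d e f g h

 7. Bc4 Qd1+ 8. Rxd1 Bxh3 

  a b c d e f g h
  ─────────────────
8│♜ · · · ♚ · ♞ ♜│8
7│♟ ♟ ♟ · ♟ ♟ ♝ ♟│7
6│· · · · · · · ·│6
5│· · · · · · ♟ ·│5
4│· · ♗ · · · · ·│4
3│· · ♘ · ♗ ♙ · ♝│3
2│♙ ♙ ♙ · · ♙ ♙ ♙│2
1│· · · ♖ ♔ · · ♖│1
  ─────────────────
  a b c d e f g h



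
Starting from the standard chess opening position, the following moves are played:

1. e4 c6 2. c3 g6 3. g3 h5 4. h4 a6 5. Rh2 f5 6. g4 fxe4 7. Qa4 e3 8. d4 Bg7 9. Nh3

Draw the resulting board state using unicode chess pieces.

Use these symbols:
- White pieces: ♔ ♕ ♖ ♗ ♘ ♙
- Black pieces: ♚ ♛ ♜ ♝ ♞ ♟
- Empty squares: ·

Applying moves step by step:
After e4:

♜ ♞ ♝ ♛ ♚ ♝ ♞ ♜
♟ ♟ ♟ ♟ ♟ ♟ ♟ ♟
· · · · · · · ·
· · · · · · · ·
· · · · ♙ · · ·
· · · · · · · ·
♙ ♙ ♙ ♙ · ♙ ♙ ♙
♖ ♘ ♗ ♕ ♔ ♗ ♘ ♖


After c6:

♜ ♞ ♝ ♛ ♚ ♝ ♞ ♜
♟ ♟ · ♟ ♟ ♟ ♟ ♟
· · ♟ · · · · ·
· · · · · · · ·
· · · · ♙ · · ·
· · · · · · · ·
♙ ♙ ♙ ♙ · ♙ ♙ ♙
♖ ♘ ♗ ♕ ♔ ♗ ♘ ♖


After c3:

♜ ♞ ♝ ♛ ♚ ♝ ♞ ♜
♟ ♟ · ♟ ♟ ♟ ♟ ♟
· · ♟ · · · · ·
· · · · · · · ·
· · · · ♙ · · ·
· · ♙ · · · · ·
♙ ♙ · ♙ · ♙ ♙ ♙
♖ ♘ ♗ ♕ ♔ ♗ ♘ ♖


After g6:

♜ ♞ ♝ ♛ ♚ ♝ ♞ ♜
♟ ♟ · ♟ ♟ ♟ · ♟
· · ♟ · · · ♟ ·
· · · · · · · ·
· · · · ♙ · · ·
· · ♙ · · · · ·
♙ ♙ · ♙ · ♙ ♙ ♙
♖ ♘ ♗ ♕ ♔ ♗ ♘ ♖


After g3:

♜ ♞ ♝ ♛ ♚ ♝ ♞ ♜
♟ ♟ · ♟ ♟ ♟ · ♟
· · ♟ · · · ♟ ·
· · · · · · · ·
· · · · ♙ · · ·
· · ♙ · · · ♙ ·
♙ ♙ · ♙ · ♙ · ♙
♖ ♘ ♗ ♕ ♔ ♗ ♘ ♖


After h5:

♜ ♞ ♝ ♛ ♚ ♝ ♞ ♜
♟ ♟ · ♟ ♟ ♟ · ·
· · ♟ · · · ♟ ·
· · · · · · · ♟
· · · · ♙ · · ·
· · ♙ · · · ♙ ·
♙ ♙ · ♙ · ♙ · ♙
♖ ♘ ♗ ♕ ♔ ♗ ♘ ♖


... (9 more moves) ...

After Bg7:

♜ ♞ ♝ ♛ ♚ · ♞ ♜
· ♟ · ♟ ♟ · ♝ ·
♟ · ♟ · · · ♟ ·
· · · · · · · ♟
♕ · · ♙ · · ♙ ♙
· · ♙ · ♟ · · ·
♙ ♙ · · · ♙ · ♖
♖ ♘ ♗ · ♔ ♗ ♘ ·


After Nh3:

♜ ♞ ♝ ♛ ♚ · ♞ ♜
· ♟ · ♟ ♟ · ♝ ·
♟ · ♟ · · · ♟ ·
· · · · · · · ♟
♕ · · ♙ · · ♙ ♙
· · ♙ · ♟ · · ♘
♙ ♙ · · · ♙ · ♖
♖ ♘ ♗ · ♔ ♗ · ·



  a b c d e f g h
  ─────────────────
8│♜ ♞ ♝ ♛ ♚ · ♞ ♜│8
7│· ♟ · ♟ ♟ · ♝ ·│7
6│♟ · ♟ · · · ♟ ·│6
5│· · · · · · · ♟│5
4│♕ · · ♙ · · ♙ ♙│4
3│· · ♙ · ♟ · · ♘│3
2│♙ ♙ · · · ♙ · ♖│2
1│♖ ♘ ♗ · ♔ ♗ · ·│1
  ─────────────────
  a b c d e f g h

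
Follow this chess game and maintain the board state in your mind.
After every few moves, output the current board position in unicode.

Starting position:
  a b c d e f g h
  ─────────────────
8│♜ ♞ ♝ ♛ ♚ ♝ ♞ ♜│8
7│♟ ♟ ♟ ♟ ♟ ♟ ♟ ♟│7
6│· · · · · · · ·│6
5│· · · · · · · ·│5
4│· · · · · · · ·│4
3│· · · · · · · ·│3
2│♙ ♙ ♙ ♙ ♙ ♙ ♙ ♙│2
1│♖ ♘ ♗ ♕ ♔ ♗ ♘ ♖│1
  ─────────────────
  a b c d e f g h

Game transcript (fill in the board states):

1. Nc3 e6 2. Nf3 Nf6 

  a b c d e f g h
  ─────────────────
8│♜ ♞ ♝ ♛ ♚ ♝ · ♜│8
7│♟ ♟ ♟ ♟ · ♟ ♟ ♟│7
6│· · · · ♟ ♞ · ·│6
5│· · · · · · · ·│5
4│· · · · · · · ·│4
3│· · ♘ · · ♘ · ·│3
2│♙ ♙ ♙ ♙ ♙ ♙ ♙ ♙│2
1│♖ · ♗ ♕ ♔ ♗ · ♖│1
  ─────────────────
  a b c d e f g h

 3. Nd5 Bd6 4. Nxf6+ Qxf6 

  a b c d e f g h
  ─────────────────
8│♜ ♞ ♝ · ♚ · · ♜│8
7│♟ ♟ ♟ ♟ · ♟ ♟ ♟│7
6│· · · ♝ ♟ ♛ · ·│6
5│· · · · · · · ·│5
4│· · · · · · · ·│4
3│· · · · · ♘ · ·│3
2│♙ ♙ ♙ ♙ ♙ ♙ ♙ ♙│2
1│♖ · ♗ ♕ ♔ ♗ · ♖│1
  ─────────────────
  a b c d e f g h

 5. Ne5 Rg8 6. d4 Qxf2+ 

  a b c d e f g h
  ─────────────────
8│♜ ♞ ♝ · ♚ · ♜ ·│8
7│♟ ♟ ♟ ♟ · ♟ ♟ ♟│7
6│· · · ♝ ♟ · · ·│6
5│· · · · ♘ · · ·│5
4│· · · ♙ · · · ·│4
3│· · · · · · · ·│3
2│♙ ♙ ♙ · ♙ ♛ ♙ ♙│2
1│♖ · ♗ ♕ ♔ ♗ · ♖│1
  ─────────────────
  a b c d e f g h

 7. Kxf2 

  a b c d e f g h
  ─────────────────
8│♜ ♞ ♝ · ♚ · ♜ ·│8
7│♟ ♟ ♟ ♟ · ♟ ♟ ♟│7
6│· · · ♝ ♟ · · ·│6
5│· · · · ♘ · · ·│5
4│· · · ♙ · · · ·│4
3│· · · · · · · ·│3
2│♙ ♙ ♙ · ♙ ♔ ♙ ♙│2
1│♖ · ♗ ♕ · ♗ · ♖│1
  ─────────────────
  a b c d e f g h


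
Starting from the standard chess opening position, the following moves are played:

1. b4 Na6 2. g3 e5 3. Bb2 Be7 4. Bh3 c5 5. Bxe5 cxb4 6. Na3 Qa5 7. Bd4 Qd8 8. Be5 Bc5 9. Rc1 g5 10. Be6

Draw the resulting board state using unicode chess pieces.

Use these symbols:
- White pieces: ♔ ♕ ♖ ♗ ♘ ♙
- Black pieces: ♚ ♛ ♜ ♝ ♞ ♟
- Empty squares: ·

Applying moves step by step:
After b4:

♜ ♞ ♝ ♛ ♚ ♝ ♞ ♜
♟ ♟ ♟ ♟ ♟ ♟ ♟ ♟
· · · · · · · ·
· · · · · · · ·
· ♙ · · · · · ·
· · · · · · · ·
♙ · ♙ ♙ ♙ ♙ ♙ ♙
♖ ♘ ♗ ♕ ♔ ♗ ♘ ♖


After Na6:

♜ · ♝ ♛ ♚ ♝ ♞ ♜
♟ ♟ ♟ ♟ ♟ ♟ ♟ ♟
♞ · · · · · · ·
· · · · · · · ·
· ♙ · · · · · ·
· · · · · · · ·
♙ · ♙ ♙ ♙ ♙ ♙ ♙
♖ ♘ ♗ ♕ ♔ ♗ ♘ ♖


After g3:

♜ · ♝ ♛ ♚ ♝ ♞ ♜
♟ ♟ ♟ ♟ ♟ ♟ ♟ ♟
♞ · · · · · · ·
· · · · · · · ·
· ♙ · · · · · ·
· · · · · · ♙ ·
♙ · ♙ ♙ ♙ ♙ · ♙
♖ ♘ ♗ ♕ ♔ ♗ ♘ ♖


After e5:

♜ · ♝ ♛ ♚ ♝ ♞ ♜
♟ ♟ ♟ ♟ · ♟ ♟ ♟
♞ · · · · · · ·
· · · · ♟ · · ·
· ♙ · · · · · ·
· · · · · · ♙ ·
♙ · ♙ ♙ ♙ ♙ · ♙
♖ ♘ ♗ ♕ ♔ ♗ ♘ ♖


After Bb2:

♜ · ♝ ♛ ♚ ♝ ♞ ♜
♟ ♟ ♟ ♟ · ♟ ♟ ♟
♞ · · · · · · ·
· · · · ♟ · · ·
· ♙ · · · · · ·
· · · · · · ♙ ·
♙ ♗ ♙ ♙ ♙ ♙ · ♙
♖ ♘ · ♕ ♔ ♗ ♘ ♖


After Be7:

♜ · ♝ ♛ ♚ · ♞ ♜
♟ ♟ ♟ ♟ ♝ ♟ ♟ ♟
♞ · · · · · · ·
· · · · ♟ · · ·
· ♙ · · · · · ·
· · · · · · ♙ ·
♙ ♗ ♙ ♙ ♙ ♙ · ♙
♖ ♘ · ♕ ♔ ♗ ♘ ♖


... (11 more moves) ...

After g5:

♜ · ♝ ♛ ♚ · ♞ ♜
♟ ♟ · ♟ · ♟ · ♟
♞ · · · · · · ·
· · ♝ · ♗ · ♟ ·
· ♟ · · · · · ·
♘ · · · · · ♙ ♗
♙ · ♙ ♙ ♙ ♙ · ♙
· · ♖ ♕ ♔ · ♘ ♖


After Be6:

♜ · ♝ ♛ ♚ · ♞ ♜
♟ ♟ · ♟ · ♟ · ♟
♞ · · · ♗ · · ·
· · ♝ · ♗ · ♟ ·
· ♟ · · · · · ·
♘ · · · · · ♙ ·
♙ · ♙ ♙ ♙ ♙ · ♙
· · ♖ ♕ ♔ · ♘ ♖



  a b c d e f g h
  ─────────────────
8│♜ · ♝ ♛ ♚ · ♞ ♜│8
7│♟ ♟ · ♟ · ♟ · ♟│7
6│♞ · · · ♗ · · ·│6
5│· · ♝ · ♗ · ♟ ·│5
4│· ♟ · · · · · ·│4
3│♘ · · · · · ♙ ·│3
2│♙ · ♙ ♙ ♙ ♙ · ♙│2
1│· · ♖ ♕ ♔ · ♘ ♖│1
  ─────────────────
  a b c d e f g h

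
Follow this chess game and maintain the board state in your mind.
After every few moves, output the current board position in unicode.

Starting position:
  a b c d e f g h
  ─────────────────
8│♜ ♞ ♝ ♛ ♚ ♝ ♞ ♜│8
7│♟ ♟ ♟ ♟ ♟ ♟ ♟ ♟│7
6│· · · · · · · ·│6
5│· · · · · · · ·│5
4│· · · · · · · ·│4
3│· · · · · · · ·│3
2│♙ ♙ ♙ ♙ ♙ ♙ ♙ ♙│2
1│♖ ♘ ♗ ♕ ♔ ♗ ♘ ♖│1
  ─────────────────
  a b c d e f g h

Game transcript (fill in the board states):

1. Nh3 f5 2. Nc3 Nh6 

  a b c d e f g h
  ─────────────────
8│♜ ♞ ♝ ♛ ♚ ♝ · ♜│8
7│♟ ♟ ♟ ♟ ♟ · ♟ ♟│7
6│· · · · · · · ♞│6
5│· · · · · ♟ · ·│5
4│· · · · · · · ·│4
3│· · ♘ · · · · ♘│3
2│♙ ♙ ♙ ♙ ♙ ♙ ♙ ♙│2
1│♖ · ♗ ♕ ♔ ♗ · ♖│1
  ─────────────────
  a b c d e f g h

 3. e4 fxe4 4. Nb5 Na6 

  a b c d e f g h
  ─────────────────
8│♜ · ♝ ♛ ♚ ♝ · ♜│8
7│♟ ♟ ♟ ♟ ♟ · ♟ ♟│7
6│♞ · · · · · · ♞│6
5│· ♘ · · · · · ·│5
4│· · · · ♟ · · ·│4
3│· · · · · · · ♘│3
2│♙ ♙ ♙ ♙ · ♙ ♙ ♙│2
1│♖ · ♗ ♕ ♔ ♗ · ♖│1
  ─────────────────
  a b c d e f g h

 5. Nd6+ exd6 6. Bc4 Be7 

  a b c d e f g h
  ─────────────────
8│♜ · ♝ ♛ ♚ · · ♜│8
7│♟ ♟ ♟ ♟ ♝ · ♟ ♟│7
6│♞ · · ♟ · · · ♞│6
5│· · · · · · · ·│5
4│· · ♗ · ♟ · · ·│4
3│· · · · · · · ♘│3
2│♙ ♙ ♙ ♙ · ♙ ♙ ♙│2
1│♖ · ♗ ♕ ♔ · · ♖│1
  ─────────────────
  a b c d e f g h

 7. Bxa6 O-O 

  a b c d e f g h
  ─────────────────
8│♜ · ♝ ♛ · ♜ ♚ ·│8
7│♟ ♟ ♟ ♟ ♝ · ♟ ♟│7
6│♗ · · ♟ · · · ♞│6
5│· · · · · · · ·│5
4│· · · · ♟ · · ·│4
3│· · · · · · · ♘│3
2│♙ ♙ ♙ ♙ · ♙ ♙ ♙│2
1│♖ · ♗ ♕ ♔ · · ♖│1
  ─────────────────
  a b c d e f g h


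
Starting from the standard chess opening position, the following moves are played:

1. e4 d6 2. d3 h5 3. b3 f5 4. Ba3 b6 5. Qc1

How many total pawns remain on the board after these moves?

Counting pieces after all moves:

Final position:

  a b c d e f g h
  ─────────────────
8│♜ ♞ ♝ ♛ ♚ ♝ ♞ ♜│8
7│♟ · ♟ · ♟ · ♟ ·│7
6│· ♟ · ♟ · · · ·│6
5│· · · · · ♟ · ♟│5
4│· · · · ♙ · · ·│4
3│♗ ♙ · ♙ · · · ·│3
2│♙ · ♙ · · ♙ ♙ ♙│2
1│♖ ♘ ♕ · ♔ ♗ ♘ ♖│1
  ─────────────────
  a b c d e f g h


16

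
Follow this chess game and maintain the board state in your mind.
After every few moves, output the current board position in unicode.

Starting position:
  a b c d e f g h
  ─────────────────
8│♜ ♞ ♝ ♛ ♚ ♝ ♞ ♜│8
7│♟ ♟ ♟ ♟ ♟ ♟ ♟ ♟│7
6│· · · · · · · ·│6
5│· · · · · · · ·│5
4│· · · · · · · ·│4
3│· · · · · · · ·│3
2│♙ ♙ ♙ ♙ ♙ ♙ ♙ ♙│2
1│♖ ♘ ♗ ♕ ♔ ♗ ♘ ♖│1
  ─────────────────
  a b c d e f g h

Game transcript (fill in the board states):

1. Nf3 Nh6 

  a b c d e f g h
  ─────────────────
8│♜ ♞ ♝ ♛ ♚ ♝ · ♜│8
7│♟ ♟ ♟ ♟ ♟ ♟ ♟ ♟│7
6│· · · · · · · ♞│6
5│· · · · · · · ·│5
4│· · · · · · · ·│4
3│· · · · · ♘ · ·│3
2│♙ ♙ ♙ ♙ ♙ ♙ ♙ ♙│2
1│♖ ♘ ♗ ♕ ♔ ♗ · ♖│1
  ─────────────────
  a b c d e f g h

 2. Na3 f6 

  a b c d e f g h
  ─────────────────
8│♜ ♞ ♝ ♛ ♚ ♝ · ♜│8
7│♟ ♟ ♟ ♟ ♟ · ♟ ♟│7
6│· · · · · ♟ · ♞│6
5│· · · · · · · ·│5
4│· · · · · · · ·│4
3│♘ · · · · ♘ · ·│3
2│♙ ♙ ♙ ♙ ♙ ♙ ♙ ♙│2
1│♖ · ♗ ♕ ♔ ♗ · ♖│1
  ─────────────────
  a b c d e f g h

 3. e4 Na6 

  a b c d e f g h
  ─────────────────
8│♜ · ♝ ♛ ♚ ♝ · ♜│8
7│♟ ♟ ♟ ♟ ♟ · ♟ ♟│7
6│♞ · · · · ♟ · ♞│6
5│· · · · · · · ·│5
4│· · · · ♙ · · ·│4
3│♘ · · · · ♘ · ·│3
2│♙ ♙ ♙ ♙ · ♙ ♙ ♙│2
1│♖ · ♗ ♕ ♔ ♗ · ♖│1
  ─────────────────
  a b c d e f g h

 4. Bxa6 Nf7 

  a b c d e f g h
  ─────────────────
8│♜ · ♝ ♛ ♚ ♝ · ♜│8
7│♟ ♟ ♟ ♟ ♟ ♞ ♟ ♟│7
6│♗ · · · · ♟ · ·│6
5│· · · · · · · ·│5
4│· · · · ♙ · · ·│4
3│♘ · · · · ♘ · ·│3
2│♙ ♙ ♙ ♙ · ♙ ♙ ♙│2
1│♖ · ♗ ♕ ♔ · · ♖│1
  ─────────────────
  a b c d e f g h



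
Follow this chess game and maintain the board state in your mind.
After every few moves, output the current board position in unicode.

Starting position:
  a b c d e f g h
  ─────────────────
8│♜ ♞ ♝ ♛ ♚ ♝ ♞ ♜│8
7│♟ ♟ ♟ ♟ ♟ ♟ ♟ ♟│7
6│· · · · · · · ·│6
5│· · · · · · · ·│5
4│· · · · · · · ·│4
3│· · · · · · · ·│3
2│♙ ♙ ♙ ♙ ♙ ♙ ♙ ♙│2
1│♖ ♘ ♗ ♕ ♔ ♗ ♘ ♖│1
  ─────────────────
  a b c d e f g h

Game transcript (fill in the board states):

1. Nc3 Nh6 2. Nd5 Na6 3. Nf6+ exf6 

  a b c d e f g h
  ─────────────────
8│♜ · ♝ ♛ ♚ ♝ · ♜│8
7│♟ ♟ ♟ ♟ · ♟ ♟ ♟│7
6│♞ · · · · ♟ · ♞│6
5│· · · · · · · ·│5
4│· · · · · · · ·│4
3│· · · · · · · ·│3
2│♙ ♙ ♙ ♙ ♙ ♙ ♙ ♙│2
1│♖ · ♗ ♕ ♔ ♗ ♘ ♖│1
  ─────────────────
  a b c d e f g h

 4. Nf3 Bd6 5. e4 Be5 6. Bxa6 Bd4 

  a b c d e f g h
  ─────────────────
8│♜ · ♝ ♛ ♚ · · ♜│8
7│♟ ♟ ♟ ♟ · ♟ ♟ ♟│7
6│♗ · · · · ♟ · ♞│6
5│· · · · · · · ·│5
4│· · · ♝ ♙ · · ·│4
3│· · · · · ♘ · ·│3
2│♙ ♙ ♙ ♙ · ♙ ♙ ♙│2
1│♖ · ♗ ♕ ♔ · · ♖│1
  ─────────────────
  a b c d e f g h

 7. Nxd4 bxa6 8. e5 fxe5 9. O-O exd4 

  a b c d e f g h
  ─────────────────
8│♜ · ♝ ♛ ♚ · · ♜│8
7│♟ · ♟ ♟ · ♟ ♟ ♟│7
6│♟ · · · · · · ♞│6
5│· · · · · · · ·│5
4│· · · ♟ · · · ·│4
3│· · · · · · · ·│3
2│♙ ♙ ♙ ♙ · ♙ ♙ ♙│2
1│♖ · ♗ ♕ · ♖ ♔ ·│1
  ─────────────────
  a b c d e f g h

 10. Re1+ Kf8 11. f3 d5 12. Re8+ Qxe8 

  a b c d e f g h
  ─────────────────
8│♜ · ♝ · ♛ ♚ · ♜│8
7│♟ · ♟ · · ♟ ♟ ♟│7
6│♟ · · · · · · ♞│6
5│· · · ♟ · · · ·│5
4│· · · ♟ · · · ·│4
3│· · · · · ♙ · ·│3
2│♙ ♙ ♙ ♙ · · ♙ ♙│2
1│♖ · ♗ ♕ · · ♔ ·│1
  ─────────────────
  a b c d e f g h

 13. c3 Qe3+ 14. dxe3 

  a b c d e f g h
  ─────────────────
8│♜ · ♝ · · ♚ · ♜│8
7│♟ · ♟ · · ♟ ♟ ♟│7
6│♟ · · · · · · ♞│6
5│· · · ♟ · · · ·│5
4│· · · ♟ · · · ·│4
3│· · ♙ · ♙ ♙ · ·│3
2│♙ ♙ · · · · ♙ ♙│2
1│♖ · ♗ ♕ · · ♔ ·│1
  ─────────────────
  a b c d e f g h


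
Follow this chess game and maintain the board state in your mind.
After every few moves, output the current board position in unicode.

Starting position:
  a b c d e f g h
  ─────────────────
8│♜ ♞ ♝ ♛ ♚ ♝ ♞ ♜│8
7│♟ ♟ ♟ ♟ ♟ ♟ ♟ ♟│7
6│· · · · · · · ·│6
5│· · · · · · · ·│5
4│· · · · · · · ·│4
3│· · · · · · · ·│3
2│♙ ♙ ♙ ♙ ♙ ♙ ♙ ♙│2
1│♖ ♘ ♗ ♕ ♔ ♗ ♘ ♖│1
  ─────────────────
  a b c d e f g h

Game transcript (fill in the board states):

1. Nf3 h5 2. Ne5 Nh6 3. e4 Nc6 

  a b c d e f g h
  ─────────────────
8│♜ · ♝ ♛ ♚ ♝ · ♜│8
7│♟ ♟ ♟ ♟ ♟ ♟ ♟ ·│7
6│· · ♞ · · · · ♞│6
5│· · · · ♘ · · ♟│5
4│· · · · ♙ · · ·│4
3│· · · · · · · ·│3
2│♙ ♙ ♙ ♙ · ♙ ♙ ♙│2
1│♖ ♘ ♗ ♕ ♔ ♗ · ♖│1
  ─────────────────
  a b c d e f g h

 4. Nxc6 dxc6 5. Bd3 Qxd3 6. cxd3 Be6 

  a b c d e f g h
  ─────────────────
8│♜ · · · ♚ ♝ · ♜│8
7│♟ ♟ ♟ · ♟ ♟ ♟ ·│7
6│· · ♟ · ♝ · · ♞│6
5│· · · · · · · ♟│5
4│· · · · ♙ · · ·│4
3│· · · ♙ · · · ·│3
2│♙ ♙ · ♙ · ♙ ♙ ♙│2
1│♖ ♘ ♗ ♕ ♔ · · ♖│1
  ─────────────────
  a b c d e f g h

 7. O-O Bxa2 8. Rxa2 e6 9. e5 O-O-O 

  a b c d e f g h
  ─────────────────
8│· · ♚ ♜ · ♝ · ♜│8
7│♟ ♟ ♟ · · ♟ ♟ ·│7
6│· · ♟ · ♟ · · ♞│6
5│· · · · ♙ · · ♟│5
4│· · · · · · · ·│4
3│· · · ♙ · · · ·│3
2│♖ ♙ · ♙ · ♙ ♙ ♙│2
1│· ♘ ♗ ♕ · ♖ ♔ ·│1
  ─────────────────
  a b c d e f g h

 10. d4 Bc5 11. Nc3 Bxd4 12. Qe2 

  a b c d e f g h
  ─────────────────
8│· · ♚ ♜ · · · ♜│8
7│♟ ♟ ♟ · · ♟ ♟ ·│7
6│· · ♟ · ♟ · · ♞│6
5│· · · · ♙ · · ♟│5
4│· · · ♝ · · · ·│4
3│· · ♘ · · · · ·│3
2│♖ ♙ · ♙ ♕ ♙ ♙ ♙│2
1│· · ♗ · · ♖ ♔ ·│1
  ─────────────────
  a b c d e f g h


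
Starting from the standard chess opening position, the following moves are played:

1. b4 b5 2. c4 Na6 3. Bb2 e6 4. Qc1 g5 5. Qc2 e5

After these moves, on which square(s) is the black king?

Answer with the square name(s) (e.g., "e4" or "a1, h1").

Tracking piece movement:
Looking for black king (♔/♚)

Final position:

  a b c d e f g h
  ─────────────────
8│♜ · ♝ ♛ ♚ ♝ ♞ ♜│8
7│♟ · ♟ ♟ · ♟ · ♟│7
6│♞ · · · · · · ·│6
5│· ♟ · · ♟ · ♟ ·│5
4│· ♙ ♙ · · · · ·│4
3│· · · · · · · ·│3
2│♙ ♗ ♕ ♙ ♙ ♙ ♙ ♙│2
1│♖ ♘ · · ♔ ♗ ♘ ♖│1
  ─────────────────
  a b c d e f g h


e8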